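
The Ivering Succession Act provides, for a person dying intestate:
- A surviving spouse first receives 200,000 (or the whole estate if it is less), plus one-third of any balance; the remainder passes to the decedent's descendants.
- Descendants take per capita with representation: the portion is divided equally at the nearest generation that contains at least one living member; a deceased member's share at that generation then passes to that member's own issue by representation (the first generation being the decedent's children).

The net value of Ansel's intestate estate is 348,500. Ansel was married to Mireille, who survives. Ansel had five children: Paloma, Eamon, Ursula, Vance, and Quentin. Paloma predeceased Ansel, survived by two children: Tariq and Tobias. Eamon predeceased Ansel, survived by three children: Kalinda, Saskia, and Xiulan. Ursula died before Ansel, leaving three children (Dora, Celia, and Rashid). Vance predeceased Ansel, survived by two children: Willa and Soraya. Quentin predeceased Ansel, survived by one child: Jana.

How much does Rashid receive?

Rashid receives 9,000.

Mireille first takes 200,000, leaving a balance of 148,500. Mireille then takes one-third of the balance (49,500), for a total of 249,500. The remaining 99,000 passes to the descendants.
No child survives, so the initial division is made at the grandchildren's generation.
The descendants' portion (99,000) is divided into 11 shares of 9,000: Tariq, Tobias, Kalinda, Saskia, Xiulan, Dora, Celia, Rashid, Willa, Soraya, and Jana each take 9,000.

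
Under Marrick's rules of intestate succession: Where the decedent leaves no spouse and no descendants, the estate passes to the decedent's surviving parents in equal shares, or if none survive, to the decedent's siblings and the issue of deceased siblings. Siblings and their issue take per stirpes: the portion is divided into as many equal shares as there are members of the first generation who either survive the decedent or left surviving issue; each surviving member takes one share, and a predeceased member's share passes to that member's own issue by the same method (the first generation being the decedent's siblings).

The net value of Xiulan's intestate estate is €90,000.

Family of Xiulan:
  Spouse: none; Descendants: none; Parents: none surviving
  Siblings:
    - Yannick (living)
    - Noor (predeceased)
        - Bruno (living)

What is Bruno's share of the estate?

The entire €90,000 passes to the siblings and their issue.
That amount (€90,000) is divided into 2 shares of €45,000: Yannick takes €45,000; Noor's €45,000 share passes to Noor's issue.
Noor's share (€45,000) passes entirely to Bruno.

Bruno receives €45,000.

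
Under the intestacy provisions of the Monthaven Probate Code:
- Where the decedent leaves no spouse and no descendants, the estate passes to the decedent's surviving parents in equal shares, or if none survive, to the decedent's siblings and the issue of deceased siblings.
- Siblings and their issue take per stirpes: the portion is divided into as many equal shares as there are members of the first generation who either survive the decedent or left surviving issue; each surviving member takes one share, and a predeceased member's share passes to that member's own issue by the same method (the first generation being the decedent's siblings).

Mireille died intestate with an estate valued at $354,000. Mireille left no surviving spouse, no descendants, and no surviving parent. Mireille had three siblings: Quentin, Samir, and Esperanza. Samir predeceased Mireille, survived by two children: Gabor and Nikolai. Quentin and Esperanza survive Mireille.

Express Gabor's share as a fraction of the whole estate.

Gabor receives 1/6 of the estate.

The entire $354,000 passes to the siblings and their issue.
That amount ($354,000) is divided into 3 shares of $118,000: Quentin and Esperanza each take $118,000; Samir's $118,000 share passes to Samir's issue.
Samir's share ($118,000) is divided into 2 shares of $59,000: Gabor and Nikolai each take $59,000.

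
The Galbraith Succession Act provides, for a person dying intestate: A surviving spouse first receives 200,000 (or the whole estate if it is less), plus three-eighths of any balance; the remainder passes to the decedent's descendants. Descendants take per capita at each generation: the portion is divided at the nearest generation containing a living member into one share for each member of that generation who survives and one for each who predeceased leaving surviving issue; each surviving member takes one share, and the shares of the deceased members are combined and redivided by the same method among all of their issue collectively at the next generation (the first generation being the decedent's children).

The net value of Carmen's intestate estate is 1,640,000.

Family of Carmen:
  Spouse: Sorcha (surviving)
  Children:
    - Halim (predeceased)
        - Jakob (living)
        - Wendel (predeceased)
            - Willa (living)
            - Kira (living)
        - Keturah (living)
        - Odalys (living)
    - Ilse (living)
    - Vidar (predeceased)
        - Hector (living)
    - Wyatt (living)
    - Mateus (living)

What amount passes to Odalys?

Odalys receives 72,000.

Sorcha first takes 200,000, leaving a balance of 1,440,000. Sorcha then takes three-eighths of the balance (540,000), for a total of 740,000. The remaining 900,000 passes to the descendants.
The descendants' portion (900,000) is divided at the children's generation into 5 shares of 180,000. Ilse, Wyatt, and Mateus each take 180,000. The 2 shares of the deceased (Halim and Vidar) are combined into a pool of 360,000.
That pool (360,000) is divided at the grandchildren's generation into 5 shares of 72,000. Jakob, Keturah, Odalys, and Hector each take 72,000. The remaining share for the deceased Wendel (72,000) is carried to the next generation.
That pool (72,000) is divided at the great-grandchildren's generation equally among Willa and Kira: 36,000 each.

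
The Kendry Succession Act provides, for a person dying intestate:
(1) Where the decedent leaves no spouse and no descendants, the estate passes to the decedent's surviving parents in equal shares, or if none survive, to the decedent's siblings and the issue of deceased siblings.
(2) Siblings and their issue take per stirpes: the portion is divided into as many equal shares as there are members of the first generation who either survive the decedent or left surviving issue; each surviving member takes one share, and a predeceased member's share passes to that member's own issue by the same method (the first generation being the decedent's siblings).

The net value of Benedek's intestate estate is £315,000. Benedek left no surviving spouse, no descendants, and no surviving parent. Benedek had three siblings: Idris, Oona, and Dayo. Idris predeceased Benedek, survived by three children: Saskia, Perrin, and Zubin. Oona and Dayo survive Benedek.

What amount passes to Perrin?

The entire £315,000 passes to the siblings and their issue.
That amount (£315,000) is divided into 3 shares of £105,000: Oona and Dayo each take £105,000; Idris's £105,000 share passes to Idris's issue.
Idris's share (£105,000) is divided into 3 shares of £35,000: Saskia, Perrin, and Zubin each take £35,000.

Perrin receives £35,000.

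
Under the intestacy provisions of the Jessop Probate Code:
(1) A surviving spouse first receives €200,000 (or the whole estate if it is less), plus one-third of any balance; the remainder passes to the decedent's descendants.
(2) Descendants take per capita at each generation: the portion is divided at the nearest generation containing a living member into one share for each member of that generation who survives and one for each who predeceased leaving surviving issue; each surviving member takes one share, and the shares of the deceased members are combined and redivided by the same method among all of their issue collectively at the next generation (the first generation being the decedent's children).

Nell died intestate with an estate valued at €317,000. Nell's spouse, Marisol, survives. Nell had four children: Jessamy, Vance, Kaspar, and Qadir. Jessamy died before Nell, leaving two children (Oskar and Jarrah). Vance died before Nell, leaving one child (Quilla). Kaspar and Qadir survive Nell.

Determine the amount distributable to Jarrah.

Marisol first takes €200,000, leaving a balance of €117,000. Marisol then takes one-third of the balance (€39,000), for a total of €239,000. The remaining €78,000 passes to the descendants.
The descendants' portion (€78,000) is divided at the children's generation into 4 shares of €19,500. Kaspar and Qadir each take €19,500. The 2 shares of the deceased (Jessamy and Vance) are combined into a pool of €39,000.
That pool (€39,000) is divided at the grandchildren's generation equally among Oskar, Jarrah, and Quilla: €13,000 each.

Jarrah receives €13,000.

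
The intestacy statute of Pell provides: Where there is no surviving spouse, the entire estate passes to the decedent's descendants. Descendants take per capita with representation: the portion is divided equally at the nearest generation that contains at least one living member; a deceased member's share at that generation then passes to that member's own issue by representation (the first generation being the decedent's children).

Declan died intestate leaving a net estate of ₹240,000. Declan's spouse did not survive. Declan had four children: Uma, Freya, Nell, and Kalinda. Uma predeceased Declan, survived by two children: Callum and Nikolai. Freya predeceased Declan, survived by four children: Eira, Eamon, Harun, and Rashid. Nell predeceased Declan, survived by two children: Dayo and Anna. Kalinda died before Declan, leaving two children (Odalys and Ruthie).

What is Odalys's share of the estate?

The entire ₹240,000 passes to the descendants.
No child survives, so the initial division is made at the grandchildren's generation.
That amount (₹240,000) is divided into 10 shares of ₹24,000: Callum, Nikolai, Eira, Eamon, Harun, Rashid, Dayo, Anna, Odalys, and Ruthie each take ₹24,000.

Odalys receives ₹24,000.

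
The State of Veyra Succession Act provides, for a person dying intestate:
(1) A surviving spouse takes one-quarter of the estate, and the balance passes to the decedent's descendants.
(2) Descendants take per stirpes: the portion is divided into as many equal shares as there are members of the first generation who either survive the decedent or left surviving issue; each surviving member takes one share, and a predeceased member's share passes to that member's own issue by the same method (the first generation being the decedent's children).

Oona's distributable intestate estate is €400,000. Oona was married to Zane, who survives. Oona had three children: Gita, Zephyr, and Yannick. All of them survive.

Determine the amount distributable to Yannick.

Zane takes one-quarter of €400,000 = €100,000. The remaining €300,000 passes to the descendants.
The descendants' portion (€300,000) is divided into 3 shares of €100,000: Gita, Zephyr, and Yannick each take €100,000.

Yannick receives €100,000.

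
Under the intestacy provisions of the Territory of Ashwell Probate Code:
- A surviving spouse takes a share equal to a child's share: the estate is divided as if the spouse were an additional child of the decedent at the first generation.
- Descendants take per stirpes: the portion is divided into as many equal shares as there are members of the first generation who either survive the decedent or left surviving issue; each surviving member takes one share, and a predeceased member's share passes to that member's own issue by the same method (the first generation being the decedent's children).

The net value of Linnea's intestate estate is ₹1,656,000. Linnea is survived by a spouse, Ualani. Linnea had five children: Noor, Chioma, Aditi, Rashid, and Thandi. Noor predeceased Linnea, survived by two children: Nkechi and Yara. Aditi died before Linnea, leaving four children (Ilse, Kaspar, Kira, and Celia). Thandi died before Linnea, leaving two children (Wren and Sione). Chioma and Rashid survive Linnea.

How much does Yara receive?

Yara receives ₹138,000.

The spouse counts as an additional share at the children's level, so there are 6 primary shares of ₹276,000. Ualani takes one such share (₹276,000).
The children's combined portion (₹1,380,000) is divided into 5 shares of ₹276,000: Chioma and Rashid each take ₹276,000; Noor's ₹276,000 share passes to Noor's issue; Aditi's ₹276,000 share passes to Aditi's issue; Thandi's ₹276,000 share passes to Thandi's issue.
Noor's share (₹276,000) is divided into 2 shares of ₹138,000: Nkechi and Yara each take ₹138,000.
Aditi's share (₹276,000) is divided into 4 shares of ₹69,000: Ilse, Kaspar, Kira, and Celia each take ₹69,000.
Thandi's share (₹276,000) is divided into 2 shares of ₹138,000: Wren and Sione each take ₹138,000.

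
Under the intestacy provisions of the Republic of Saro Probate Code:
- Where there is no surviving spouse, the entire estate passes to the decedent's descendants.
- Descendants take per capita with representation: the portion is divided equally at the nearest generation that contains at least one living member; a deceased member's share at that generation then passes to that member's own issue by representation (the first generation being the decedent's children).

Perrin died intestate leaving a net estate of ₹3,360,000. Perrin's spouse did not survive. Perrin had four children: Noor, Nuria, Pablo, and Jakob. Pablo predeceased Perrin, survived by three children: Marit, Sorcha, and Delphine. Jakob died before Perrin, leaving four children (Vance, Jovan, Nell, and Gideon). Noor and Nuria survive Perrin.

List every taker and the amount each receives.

The entire ₹3,360,000 passes to the descendants.
That amount (₹3,360,000) is divided into 4 shares of ₹840,000: Noor and Nuria each take ₹840,000; Pablo's ₹840,000 share passes to Pablo's issue; Jakob's ₹840,000 share passes to Jakob's issue.
Pablo's share (₹840,000) is divided into 3 shares of ₹280,000: Marit, Sorcha, and Delphine each take ₹280,000.
Jakob's share (₹840,000) is divided into 4 shares of ₹210,000: Vance, Jovan, Nell, and Gideon each take ₹210,000.

Noor: ₹840,000; Nuria: ₹840,000; Marit: ₹280,000; Sorcha: ₹280,000; Delphine: ₹280,000; Vance: ₹210,000; Jovan: ₹210,000; Nell: ₹210,000; Gideon: ₹210,000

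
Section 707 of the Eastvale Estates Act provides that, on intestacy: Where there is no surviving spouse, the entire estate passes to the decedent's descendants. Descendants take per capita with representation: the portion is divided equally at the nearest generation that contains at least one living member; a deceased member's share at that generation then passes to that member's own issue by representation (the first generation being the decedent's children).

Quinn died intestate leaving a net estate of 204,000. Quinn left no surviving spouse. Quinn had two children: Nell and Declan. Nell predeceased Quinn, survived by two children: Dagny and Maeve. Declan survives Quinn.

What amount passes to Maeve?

Maeve receives 51,000.

The entire 204,000 passes to the descendants.
That amount (204,000) is divided into 2 shares of 102,000: Declan takes 102,000; Nell's 102,000 share passes to Nell's issue.
Nell's share (102,000) is divided into 2 shares of 51,000: Dagny and Maeve each take 51,000.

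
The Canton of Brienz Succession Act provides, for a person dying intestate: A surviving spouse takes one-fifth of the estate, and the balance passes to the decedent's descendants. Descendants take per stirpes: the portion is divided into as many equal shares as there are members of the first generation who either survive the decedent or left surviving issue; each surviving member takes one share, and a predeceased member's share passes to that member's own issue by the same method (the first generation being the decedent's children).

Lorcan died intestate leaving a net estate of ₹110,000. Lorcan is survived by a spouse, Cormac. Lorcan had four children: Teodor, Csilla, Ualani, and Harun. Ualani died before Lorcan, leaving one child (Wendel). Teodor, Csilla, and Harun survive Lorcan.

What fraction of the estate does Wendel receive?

Wendel receives 1/5 of the estate.

Cormac takes one-fifth of ₹110,000 = ₹22,000. The remaining ₹88,000 passes to the descendants.
The descendants' portion (₹88,000) is divided into 4 shares of ₹22,000: Teodor, Csilla, and Harun each take ₹22,000; Ualani's ₹22,000 share passes to Ualani's issue.
Ualani's share (₹22,000) passes entirely to Wendel.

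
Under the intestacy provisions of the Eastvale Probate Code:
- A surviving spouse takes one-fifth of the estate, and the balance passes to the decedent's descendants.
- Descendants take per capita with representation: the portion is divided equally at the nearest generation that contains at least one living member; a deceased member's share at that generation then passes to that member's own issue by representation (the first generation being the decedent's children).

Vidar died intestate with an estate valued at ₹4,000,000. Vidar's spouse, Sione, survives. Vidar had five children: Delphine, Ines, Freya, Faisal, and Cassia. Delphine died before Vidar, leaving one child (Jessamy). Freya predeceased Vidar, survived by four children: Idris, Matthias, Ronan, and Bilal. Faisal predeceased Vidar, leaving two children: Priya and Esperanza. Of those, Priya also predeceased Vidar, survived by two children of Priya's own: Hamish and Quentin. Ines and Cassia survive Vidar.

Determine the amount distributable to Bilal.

Sione takes one-fifth of ₹4,000,000 = ₹800,000. The remaining ₹3,200,000 passes to the descendants.
The descendants' portion (₹3,200,000) is divided into 5 shares of ₹640,000: Ines and Cassia each take ₹640,000; Delphine's ₹640,000 share passes to Delphine's issue; Freya's ₹640,000 share passes to Freya's issue; Faisal's ₹640,000 share passes to Faisal's issue.
Delphine's share (₹640,000) passes entirely to Jessamy.
Freya's share (₹640,000) is divided into 4 shares of ₹160,000: Idris, Matthias, Ronan, and Bilal each take ₹160,000.
Faisal's share (₹640,000) is divided into 2 shares of ₹320,000: Esperanza takes ₹320,000; Priya's ₹320,000 share passes to Priya's issue.
Priya's share (₹320,000) is divided into 2 shares of ₹160,000: Hamish and Quentin each take ₹160,000.

Bilal receives ₹160,000.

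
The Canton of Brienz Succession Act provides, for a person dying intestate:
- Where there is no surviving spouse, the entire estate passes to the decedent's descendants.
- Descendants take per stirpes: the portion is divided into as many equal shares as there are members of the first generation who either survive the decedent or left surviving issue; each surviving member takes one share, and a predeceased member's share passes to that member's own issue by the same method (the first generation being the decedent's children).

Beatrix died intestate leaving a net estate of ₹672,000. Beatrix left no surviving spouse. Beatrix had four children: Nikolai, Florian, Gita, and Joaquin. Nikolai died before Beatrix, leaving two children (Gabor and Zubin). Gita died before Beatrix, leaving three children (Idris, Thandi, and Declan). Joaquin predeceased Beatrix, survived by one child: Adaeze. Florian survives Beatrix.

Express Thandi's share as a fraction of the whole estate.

The entire ₹672,000 passes to the descendants.
That amount (₹672,000) is divided into 4 shares of ₹168,000: Florian takes ₹168,000; Nikolai's ₹168,000 share passes to Nikolai's issue; Gita's ₹168,000 share passes to Gita's issue; Joaquin's ₹168,000 share passes to Joaquin's issue.
Nikolai's share (₹168,000) is divided into 2 shares of ₹84,000: Gabor and Zubin each take ₹84,000.
Gita's share (₹168,000) is divided into 3 shares of ₹56,000: Idris, Thandi, and Declan each take ₹56,000.
Joaquin's share (₹168,000) passes entirely to Adaeze.

Thandi receives 1/12 of the estate.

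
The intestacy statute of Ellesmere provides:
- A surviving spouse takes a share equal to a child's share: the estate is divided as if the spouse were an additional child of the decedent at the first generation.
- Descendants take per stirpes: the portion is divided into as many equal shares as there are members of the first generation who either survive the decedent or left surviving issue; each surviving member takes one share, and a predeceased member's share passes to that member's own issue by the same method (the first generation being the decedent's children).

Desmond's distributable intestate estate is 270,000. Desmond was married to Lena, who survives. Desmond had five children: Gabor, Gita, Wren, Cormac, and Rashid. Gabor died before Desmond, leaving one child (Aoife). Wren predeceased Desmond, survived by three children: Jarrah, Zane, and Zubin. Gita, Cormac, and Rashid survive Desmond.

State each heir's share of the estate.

Lena: 45,000; Aoife: 45,000; Gita: 45,000; Jarrah: 15,000; Zane: 15,000; Zubin: 15,000; Cormac: 45,000; Rashid: 45,000

The spouse counts as an additional share at the children's level, so there are 6 primary shares of 45,000. Lena takes one such share (45,000).
The children's combined portion (225,000) is divided into 5 shares of 45,000: Gita, Cormac, and Rashid each take 45,000; Gabor's 45,000 share passes to Gabor's issue; Wren's 45,000 share passes to Wren's issue.
Gabor's share (45,000) passes entirely to Aoife.
Wren's share (45,000) is divided into 3 shares of 15,000: Jarrah, Zane, and Zubin each take 15,000.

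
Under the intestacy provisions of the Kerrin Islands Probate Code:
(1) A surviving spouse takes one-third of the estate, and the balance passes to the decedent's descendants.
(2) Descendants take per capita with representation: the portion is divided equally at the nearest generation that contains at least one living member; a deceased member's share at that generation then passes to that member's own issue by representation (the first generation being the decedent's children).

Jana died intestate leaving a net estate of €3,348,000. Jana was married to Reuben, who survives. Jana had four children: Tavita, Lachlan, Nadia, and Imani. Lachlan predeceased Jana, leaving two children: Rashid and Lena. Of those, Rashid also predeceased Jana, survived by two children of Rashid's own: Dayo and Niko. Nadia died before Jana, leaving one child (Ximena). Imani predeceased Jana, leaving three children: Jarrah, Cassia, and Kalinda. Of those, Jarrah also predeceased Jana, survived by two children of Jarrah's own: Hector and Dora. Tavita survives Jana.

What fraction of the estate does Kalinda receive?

Kalinda receives 1/18 of the estate.

Reuben takes one-third of €3,348,000 = €1,116,000. The remaining €2,232,000 passes to the descendants.
The descendants' portion (€2,232,000) is divided into 4 shares of €558,000: Tavita takes €558,000; Lachlan's €558,000 share passes to Lachlan's issue; Nadia's €558,000 share passes to Nadia's issue; Imani's €558,000 share passes to Imani's issue.
Lachlan's share (€558,000) is divided into 2 shares of €279,000: Lena takes €279,000; Rashid's €279,000 share passes to Rashid's issue.
Rashid's share (€279,000) is divided into 2 shares of €139,500: Dayo and Niko each take €139,500.
Nadia's share (€558,000) passes entirely to Ximena.
Imani's share (€558,000) is divided into 3 shares of €186,000: Cassia and Kalinda each take €186,000; Jarrah's €186,000 share passes to Jarrah's issue.
Jarrah's share (€186,000) is divided into 2 shares of €93,000: Hector and Dora each take €93,000.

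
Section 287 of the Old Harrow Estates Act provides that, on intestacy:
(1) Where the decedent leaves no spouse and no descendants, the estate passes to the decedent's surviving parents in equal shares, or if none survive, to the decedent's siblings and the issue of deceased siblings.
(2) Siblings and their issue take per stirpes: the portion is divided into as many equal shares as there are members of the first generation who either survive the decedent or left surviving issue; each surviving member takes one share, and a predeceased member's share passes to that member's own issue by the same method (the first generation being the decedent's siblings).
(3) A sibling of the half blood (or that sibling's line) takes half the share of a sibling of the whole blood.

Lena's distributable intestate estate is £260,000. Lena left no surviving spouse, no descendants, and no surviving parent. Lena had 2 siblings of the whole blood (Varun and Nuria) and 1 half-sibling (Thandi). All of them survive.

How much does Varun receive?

The entire £260,000 passes to the siblings and their issue.
Counting each half-blood sibling's line as half a unit, there are 5/2 units in £260,000, so one unit is £104,000. Whole-blood lines (Varun and Nuria) take £104,000 each; half-blood lines (Thandi) take £52,000 each.

Varun receives £104,000.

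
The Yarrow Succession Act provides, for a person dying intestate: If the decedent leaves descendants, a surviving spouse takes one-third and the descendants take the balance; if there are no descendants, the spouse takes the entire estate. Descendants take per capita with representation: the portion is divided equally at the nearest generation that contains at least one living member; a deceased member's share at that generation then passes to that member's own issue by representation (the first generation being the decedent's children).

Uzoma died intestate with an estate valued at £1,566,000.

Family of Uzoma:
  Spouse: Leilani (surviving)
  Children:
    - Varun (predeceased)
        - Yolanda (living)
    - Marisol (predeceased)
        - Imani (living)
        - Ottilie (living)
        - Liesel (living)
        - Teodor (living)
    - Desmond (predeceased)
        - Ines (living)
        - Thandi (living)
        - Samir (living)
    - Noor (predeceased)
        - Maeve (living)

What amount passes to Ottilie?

Leilani takes one-third of £1,566,000 = £522,000. The remaining £1,044,000 passes to the descendants.
No child survives, so the initial division is made at the grandchildren's generation.
The descendants' portion (£1,044,000) is divided into 9 shares of £116,000: Yolanda, Imani, Ottilie, Liesel, Teodor, Ines, Thandi, Samir, and Maeve each take £116,000.

Ottilie receives £116,000.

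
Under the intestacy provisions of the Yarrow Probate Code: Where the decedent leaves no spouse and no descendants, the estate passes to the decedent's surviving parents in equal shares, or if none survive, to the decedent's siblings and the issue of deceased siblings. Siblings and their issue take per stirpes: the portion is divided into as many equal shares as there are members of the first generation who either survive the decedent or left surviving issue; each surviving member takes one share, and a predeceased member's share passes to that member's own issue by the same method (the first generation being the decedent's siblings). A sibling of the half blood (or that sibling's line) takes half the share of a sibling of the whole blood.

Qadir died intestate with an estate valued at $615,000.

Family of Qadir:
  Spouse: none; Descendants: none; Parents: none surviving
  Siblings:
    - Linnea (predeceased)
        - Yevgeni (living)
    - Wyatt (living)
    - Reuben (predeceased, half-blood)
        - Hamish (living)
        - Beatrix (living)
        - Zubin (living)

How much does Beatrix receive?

The entire $615,000 passes to the siblings and their issue.
Counting each half-blood sibling's line as half a unit, there are 5/2 units in $615,000, so one unit is $246,000. Whole-blood lines (Linnea and Wyatt) take $246,000 each; half-blood lines (Reuben) take $123,000 each.
Linnea's share ($246,000) passes entirely to Yevgeni.
Reuben's share ($123,000) is divided into 3 shares of $41,000: Hamish, Beatrix, and Zubin each take $41,000.

Beatrix receives $41,000.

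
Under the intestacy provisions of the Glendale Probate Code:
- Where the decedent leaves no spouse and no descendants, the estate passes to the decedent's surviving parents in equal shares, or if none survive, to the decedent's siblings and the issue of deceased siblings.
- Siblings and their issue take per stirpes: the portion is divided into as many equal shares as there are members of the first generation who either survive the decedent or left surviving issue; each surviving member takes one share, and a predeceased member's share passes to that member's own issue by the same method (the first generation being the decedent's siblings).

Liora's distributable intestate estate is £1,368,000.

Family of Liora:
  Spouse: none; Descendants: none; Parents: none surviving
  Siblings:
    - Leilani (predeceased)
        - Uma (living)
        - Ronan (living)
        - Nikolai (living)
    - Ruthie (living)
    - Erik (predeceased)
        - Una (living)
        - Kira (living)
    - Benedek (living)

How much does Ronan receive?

Ronan receives £114,000.

The entire £1,368,000 passes to the siblings and their issue.
That amount (£1,368,000) is divided into 4 shares of £342,000: Ruthie and Benedek each take £342,000; Leilani's £342,000 share passes to Leilani's issue; Erik's £342,000 share passes to Erik's issue.
Leilani's share (£342,000) is divided into 3 shares of £114,000: Uma, Ronan, and Nikolai each take £114,000.
Erik's share (£342,000) is divided into 2 shares of £171,000: Una and Kira each take £171,000.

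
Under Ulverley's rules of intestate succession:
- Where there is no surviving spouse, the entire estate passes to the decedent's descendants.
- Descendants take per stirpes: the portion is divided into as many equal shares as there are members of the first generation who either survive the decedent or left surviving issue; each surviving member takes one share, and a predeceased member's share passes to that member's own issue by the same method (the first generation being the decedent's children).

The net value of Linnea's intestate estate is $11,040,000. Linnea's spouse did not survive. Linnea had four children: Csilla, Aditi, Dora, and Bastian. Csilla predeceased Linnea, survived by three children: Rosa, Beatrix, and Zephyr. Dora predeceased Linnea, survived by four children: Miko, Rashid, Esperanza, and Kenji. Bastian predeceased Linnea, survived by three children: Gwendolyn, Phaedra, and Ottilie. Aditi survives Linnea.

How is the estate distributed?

The entire $11,040,000 passes to the descendants.
That amount ($11,040,000) is divided into 4 shares of $2,760,000: Aditi takes $2,760,000; Csilla's $2,760,000 share passes to Csilla's issue; Dora's $2,760,000 share passes to Dora's issue; Bastian's $2,760,000 share passes to Bastian's issue.
Csilla's share ($2,760,000) is divided into 3 shares of $920,000: Rosa, Beatrix, and Zephyr each take $920,000.
Dora's share ($2,760,000) is divided into 4 shares of $690,000: Miko, Rashid, Esperanza, and Kenji each take $690,000.
Bastian's share ($2,760,000) is divided into 3 shares of $920,000: Gwendolyn, Phaedra, and Ottilie each take $920,000.

Rosa: $920,000; Beatrix: $920,000; Zephyr: $920,000; Aditi: $2,760,000; Miko: $690,000; Rashid: $690,000; Esperanza: $690,000; Kenji: $690,000; Gwendolyn: $920,000; Phaedra: $920,000; Ottilie: $920,000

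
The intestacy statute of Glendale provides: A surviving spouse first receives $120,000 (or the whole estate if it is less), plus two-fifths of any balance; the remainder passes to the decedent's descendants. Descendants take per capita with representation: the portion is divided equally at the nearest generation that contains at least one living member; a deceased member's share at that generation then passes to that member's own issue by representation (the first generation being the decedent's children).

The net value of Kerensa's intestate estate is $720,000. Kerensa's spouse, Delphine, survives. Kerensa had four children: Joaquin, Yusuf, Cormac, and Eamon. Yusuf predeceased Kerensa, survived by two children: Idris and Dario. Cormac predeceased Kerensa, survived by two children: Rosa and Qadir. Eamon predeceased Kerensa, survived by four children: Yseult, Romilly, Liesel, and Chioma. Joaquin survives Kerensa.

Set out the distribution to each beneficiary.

Delphine: $360,000; Joaquin: $90,000; Idris: $45,000; Dario: $45,000; Rosa: $45,000; Qadir: $45,000; Yseult: $22,500; Romilly: $22,500; Liesel: $22,500; Chioma: $22,500

Delphine first takes $120,000, leaving a balance of $600,000. Delphine then takes two-fifths of the balance ($240,000), for a total of $360,000. The remaining $360,000 passes to the descendants.
The descendants' portion ($360,000) is divided into 4 shares of $90,000: Joaquin takes $90,000; Yusuf's $90,000 share passes to Yusuf's issue; Cormac's $90,000 share passes to Cormac's issue; Eamon's $90,000 share passes to Eamon's issue.
Yusuf's share ($90,000) is divided into 2 shares of $45,000: Idris and Dario each take $45,000.
Cormac's share ($90,000) is divided into 2 shares of $45,000: Rosa and Qadir each take $45,000.
Eamon's share ($90,000) is divided into 4 shares of $22,500: Yseult, Romilly, Liesel, and Chioma each take $22,500.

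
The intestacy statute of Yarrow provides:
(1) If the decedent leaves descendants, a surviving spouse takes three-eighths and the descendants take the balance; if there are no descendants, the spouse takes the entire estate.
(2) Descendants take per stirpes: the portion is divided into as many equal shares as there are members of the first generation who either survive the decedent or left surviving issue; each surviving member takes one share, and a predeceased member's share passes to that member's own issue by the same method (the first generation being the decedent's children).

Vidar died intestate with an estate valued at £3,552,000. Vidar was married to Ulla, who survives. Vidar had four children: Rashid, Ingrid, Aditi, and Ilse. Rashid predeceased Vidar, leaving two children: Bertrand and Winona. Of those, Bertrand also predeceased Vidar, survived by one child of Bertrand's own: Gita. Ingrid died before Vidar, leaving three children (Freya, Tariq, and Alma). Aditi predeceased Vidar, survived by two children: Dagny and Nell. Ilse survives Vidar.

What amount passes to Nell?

Nell receives £277,500.

Ulla takes three-eighths of £3,552,000 = £1,332,000. The remaining £2,220,000 passes to the descendants.
The descendants' portion (£2,220,000) is divided into 4 shares of £555,000: Ilse takes £555,000; Rashid's £555,000 share passes to Rashid's issue; Ingrid's £555,000 share passes to Ingrid's issue; Aditi's £555,000 share passes to Aditi's issue.
Rashid's share (£555,000) is divided into 2 shares of £277,500: Winona takes £277,500; Bertrand's £277,500 share passes to Bertrand's issue.
Bertrand's share (£277,500) passes entirely to Gita.
Ingrid's share (£555,000) is divided into 3 shares of £185,000: Freya, Tariq, and Alma each take £185,000.
Aditi's share (£555,000) is divided into 2 shares of £277,500: Dagny and Nell each take £277,500.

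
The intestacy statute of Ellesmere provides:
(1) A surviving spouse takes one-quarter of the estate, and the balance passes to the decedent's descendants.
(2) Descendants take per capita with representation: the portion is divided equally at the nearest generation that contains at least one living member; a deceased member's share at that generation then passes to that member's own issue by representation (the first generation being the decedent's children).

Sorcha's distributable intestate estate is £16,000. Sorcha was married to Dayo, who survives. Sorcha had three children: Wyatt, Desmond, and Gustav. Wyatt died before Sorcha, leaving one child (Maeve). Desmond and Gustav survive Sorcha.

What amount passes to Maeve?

Maeve receives £4,000.

Dayo takes one-quarter of £16,000 = £4,000. The remaining £12,000 passes to the descendants.
The descendants' portion (£12,000) is divided into 3 shares of £4,000: Desmond and Gustav each take £4,000; Wyatt's £4,000 share passes to Wyatt's issue.
Wyatt's share (£4,000) passes entirely to Maeve.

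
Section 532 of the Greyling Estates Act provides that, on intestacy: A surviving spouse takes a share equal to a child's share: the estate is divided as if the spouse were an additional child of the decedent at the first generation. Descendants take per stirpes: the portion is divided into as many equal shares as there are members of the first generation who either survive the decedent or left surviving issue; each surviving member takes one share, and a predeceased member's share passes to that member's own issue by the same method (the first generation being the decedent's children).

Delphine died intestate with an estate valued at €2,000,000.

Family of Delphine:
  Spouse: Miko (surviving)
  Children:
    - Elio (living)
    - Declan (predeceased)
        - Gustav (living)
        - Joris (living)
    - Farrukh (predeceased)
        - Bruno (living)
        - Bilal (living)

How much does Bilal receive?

The spouse counts as an additional share at the children's level, so there are 4 primary shares of €500,000. Miko takes one such share (€500,000).
The children's combined portion (€1,500,000) is divided into 3 shares of €500,000: Elio takes €500,000; Declan's €500,000 share passes to Declan's issue; Farrukh's €500,000 share passes to Farrukh's issue.
Declan's share (€500,000) is divided into 2 shares of €250,000: Gustav and Joris each take €250,000.
Farrukh's share (€500,000) is divided into 2 shares of €250,000: Bruno and Bilal each take €250,000.

Bilal receives €250,000.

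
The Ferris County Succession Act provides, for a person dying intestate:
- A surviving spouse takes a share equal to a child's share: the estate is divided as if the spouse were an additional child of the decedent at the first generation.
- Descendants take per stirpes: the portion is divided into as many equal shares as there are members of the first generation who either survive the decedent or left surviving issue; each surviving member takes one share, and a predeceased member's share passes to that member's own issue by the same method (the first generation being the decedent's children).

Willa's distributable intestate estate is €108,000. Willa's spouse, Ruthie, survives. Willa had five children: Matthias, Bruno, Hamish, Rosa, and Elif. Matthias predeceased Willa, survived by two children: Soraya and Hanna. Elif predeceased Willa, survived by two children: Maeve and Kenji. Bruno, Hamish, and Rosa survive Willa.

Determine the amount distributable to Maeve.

The spouse counts as an additional share at the children's level, so there are 6 primary shares of €18,000. Ruthie takes one such share (€18,000).
The children's combined portion (€90,000) is divided into 5 shares of €18,000: Bruno, Hamish, and Rosa each take €18,000; Matthias's €18,000 share passes to Matthias's issue; Elif's €18,000 share passes to Elif's issue.
Matthias's share (€18,000) is divided into 2 shares of €9,000: Soraya and Hanna each take €9,000.
Elif's share (€18,000) is divided into 2 shares of €9,000: Maeve and Kenji each take €9,000.

Maeve receives €9,000.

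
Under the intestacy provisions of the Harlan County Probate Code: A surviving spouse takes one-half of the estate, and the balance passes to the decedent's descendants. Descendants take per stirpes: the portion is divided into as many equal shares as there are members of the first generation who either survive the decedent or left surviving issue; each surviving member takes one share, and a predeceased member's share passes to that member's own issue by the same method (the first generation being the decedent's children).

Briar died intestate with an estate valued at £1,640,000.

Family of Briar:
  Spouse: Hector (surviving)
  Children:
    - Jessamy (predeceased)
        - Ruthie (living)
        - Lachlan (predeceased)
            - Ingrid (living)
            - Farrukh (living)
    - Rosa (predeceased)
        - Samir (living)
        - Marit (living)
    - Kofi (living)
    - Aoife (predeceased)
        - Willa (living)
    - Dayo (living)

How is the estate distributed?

Hector takes one-half of £1,640,000 = £820,000. The remaining £820,000 passes to the descendants.
The descendants' portion (£820,000) is divided into 5 shares of £164,000: Kofi and Dayo each take £164,000; Jessamy's £164,000 share passes to Jessamy's issue; Rosa's £164,000 share passes to Rosa's issue; Aoife's £164,000 share passes to Aoife's issue.
Jessamy's share (£164,000) is divided into 2 shares of £82,000: Ruthie takes £82,000; Lachlan's £82,000 share passes to Lachlan's issue.
Lachlan's share (£82,000) is divided into 2 shares of £41,000: Ingrid and Farrukh each take £41,000.
Rosa's share (£164,000) is divided into 2 shares of £82,000: Samir and Marit each take £82,000.
Aoife's share (£164,000) passes entirely to Willa.

Hector: £820,000; Ruthie: £82,000; Ingrid: £41,000; Farrukh: £41,000; Samir: £82,000; Marit: £82,000; Kofi: £164,000; Willa: £164,000; Dayo: £164,000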